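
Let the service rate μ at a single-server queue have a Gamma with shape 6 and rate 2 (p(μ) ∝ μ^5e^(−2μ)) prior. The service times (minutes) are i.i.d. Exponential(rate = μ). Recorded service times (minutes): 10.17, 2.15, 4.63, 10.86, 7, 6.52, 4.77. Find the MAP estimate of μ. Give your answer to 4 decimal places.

The Exponential(rate=μ) likelihood is ∝ μ^n e^(−μΣtᵢ). Here n = 7 and Σtᵢ = 10.17 + 2.15 + 4.63 + 10.86 + 7 + 6.52 + 4.77 = 46.10.
Posterior ∝ μ^5e^(−2μ) · μ^7e^(−46.10μ) = μ^12e^(−48.10μ), i.e. Gamma(13, 48.10).
Mode = (a−1)/b = 12/48.10 ≈ 0.2495.

μ̂_MAP = 0.2495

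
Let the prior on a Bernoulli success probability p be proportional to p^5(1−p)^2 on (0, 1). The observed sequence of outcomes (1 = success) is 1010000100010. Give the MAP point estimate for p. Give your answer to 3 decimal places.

The prior density ∝ p^5(1−p)^2 is the kernel of Beta(6, 3).
Data: 4 successes in 13 trials (from the sequence). The binomial likelihood contributes p^4(1−p)^9, so the posterior is Beta(6+4, 3+9) = Beta(10, 12).
For Beta(a, b) with a, b > 1 the mode is (a−1)/(a+b−2) = 9/20 ≈ 0.450.

p̂_MAP = 0.450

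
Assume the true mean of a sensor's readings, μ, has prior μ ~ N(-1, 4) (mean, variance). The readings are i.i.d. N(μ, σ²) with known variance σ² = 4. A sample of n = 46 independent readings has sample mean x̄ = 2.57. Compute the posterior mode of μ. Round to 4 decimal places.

μ̂_MAP = 2.4940

n = 46, x̄ = 2.57.
For a Normal prior and Normal likelihood with known variance, the posterior is Normal; its mode equals its mean, the precision-weighted average.
Prior precision 1/σ₀² = 1/4 = 0.25; data precision n/σ² = 46/4 = 11.5.
μ̂ = (0.25·(-1) + 11.5·2.57) / (0.25 + 11.5) = 29.305/11.75 = 5861/2350 ≈ 2.4940.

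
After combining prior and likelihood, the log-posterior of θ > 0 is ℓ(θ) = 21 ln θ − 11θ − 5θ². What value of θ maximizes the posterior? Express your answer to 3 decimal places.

ℓ'(θ) = 21/θ − 11 − 10θ. Setting this to zero and multiplying by θ: 10θ² + 11θ − 21 = 0.
θ = (−11 + √(11² + 4·10·21)) / (2·10) = (−11 + √961) / 20 = (−11 + 31)/20 = 1.
ℓ''(θ) = −21/θ² − 10 < 0, confirming a maximum.

θ̂_MAP = 1.000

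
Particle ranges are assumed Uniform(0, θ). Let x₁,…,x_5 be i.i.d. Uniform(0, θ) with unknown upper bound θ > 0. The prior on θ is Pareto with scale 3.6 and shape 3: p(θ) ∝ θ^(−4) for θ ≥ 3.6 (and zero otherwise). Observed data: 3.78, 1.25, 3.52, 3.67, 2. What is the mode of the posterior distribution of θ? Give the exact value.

The Uniform(0, θ) likelihood is θ^(−n) for θ ≥ max(xᵢ), zero otherwise. Here max(xᵢ) = 3.78.
Posterior ∝ θ^(−4) · θ^(−5) = θ^(−9) on θ ≥ max(3.6, 3.78) = 3.78.
This density is strictly decreasing in θ, so the posterior mode lies at the lower boundary of the support.

θ̂_MAP = 3.78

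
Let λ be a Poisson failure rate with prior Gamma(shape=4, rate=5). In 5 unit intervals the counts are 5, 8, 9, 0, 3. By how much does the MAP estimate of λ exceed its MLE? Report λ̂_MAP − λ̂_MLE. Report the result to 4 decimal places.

Σxᵢ = 25. Posterior is Gamma(29, 10); MAP = (29−1)/10 = 28/10 ≈ 2.80000.
MLE = x̄ = 25/5 ≈ 5.00000.
Difference = 28/10 − 25/5 = -11/5 ≈ -2.2000.

MAP − MLE = -2.2000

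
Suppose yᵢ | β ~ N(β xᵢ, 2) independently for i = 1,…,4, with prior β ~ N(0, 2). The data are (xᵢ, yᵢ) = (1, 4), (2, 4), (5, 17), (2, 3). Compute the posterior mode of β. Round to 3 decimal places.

β̂_MAP = 2.943

log p(β | y) = −Σ(yᵢ − βxᵢ)²/(2·2) − β²/(2·2) + const.
Setting the derivative to zero: Σxᵢ(yᵢ − βxᵢ)/2 − β/2 = 0, so β = Σxᵢyᵢ / (Σxᵢ² + σ²/τ²).
Σxᵢyᵢ = 1·4 + 2·4 + 5·17 + 2·3 = 103; Σxᵢ² = 34; σ²/τ² = 1.
β̂_MAP = 103 / (34 + 1) = 103/35 ≈ 2.943.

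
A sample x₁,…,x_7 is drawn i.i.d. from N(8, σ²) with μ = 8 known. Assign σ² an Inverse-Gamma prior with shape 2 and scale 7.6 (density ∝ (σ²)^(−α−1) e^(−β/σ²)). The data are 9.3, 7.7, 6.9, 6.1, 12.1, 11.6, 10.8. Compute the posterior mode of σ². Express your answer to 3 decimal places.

σ̂²_MAP = 4.570

Sum of squared deviations about the known mean: SS = (9.3−8)² + (7.7−8)² + (6.9−8)² + (6.1−8)² + (12.1−8)² + (11.6−8)² + (10.8−8)² = 44.21.
The Normal likelihood contributes (σ²)^(−n/2) exp(−SS/(2σ²)), so the posterior is Inverse-Gamma(α + n/2, β + SS/2) = Inverse-Gamma(5.5, 29.705).
The mode of Inverse-Gamma(a, b) is b/(a+1) = 29.705/6.5 ≈ 4.570.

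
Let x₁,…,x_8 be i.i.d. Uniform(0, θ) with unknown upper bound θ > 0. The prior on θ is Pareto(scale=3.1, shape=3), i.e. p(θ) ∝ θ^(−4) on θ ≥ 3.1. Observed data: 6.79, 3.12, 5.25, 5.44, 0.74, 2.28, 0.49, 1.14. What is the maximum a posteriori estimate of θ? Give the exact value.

θ̂_MAP = 6.79

The Uniform(0, θ) likelihood is θ^(−n) for θ ≥ max(xᵢ), zero otherwise. Here max(xᵢ) = 6.79.
Posterior ∝ θ^(−4) · θ^(−8) = θ^(−12) on θ ≥ max(3.1, 6.79) = 6.79.
This density is strictly decreasing in θ, so the posterior mode lies at the lower boundary of the support.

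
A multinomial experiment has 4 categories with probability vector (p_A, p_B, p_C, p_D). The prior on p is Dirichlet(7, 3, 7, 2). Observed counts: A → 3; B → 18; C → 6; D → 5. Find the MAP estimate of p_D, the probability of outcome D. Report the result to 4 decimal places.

The posterior is Dirichlet(αᵢ + nᵢ) = Dirichlet(10, 21, 13, 7).
For a Dirichlet(a₁,…,a_K) with all aᵢ > 1, the mode has j-th component (aⱼ − 1)/(Σaᵢ − K).
Here Σaᵢ = 51 and K = 4, so p_D = (7 − 1)/(51 − 4) = 6/47 ≈ 0.1277.

MAP estimate of p_D = 0.1277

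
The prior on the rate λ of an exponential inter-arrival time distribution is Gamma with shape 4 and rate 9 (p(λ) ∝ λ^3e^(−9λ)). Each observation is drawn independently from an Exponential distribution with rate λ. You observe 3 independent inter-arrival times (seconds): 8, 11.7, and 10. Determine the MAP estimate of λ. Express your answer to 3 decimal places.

λ̂_MAP = 0.155

The Exponential(rate=λ) likelihood is ∝ λ^n e^(−λΣtᵢ). Here n = 3 and Σtᵢ = 8 + 11.7 + 10 = 29.7.
Posterior ∝ λ^3e^(−9λ) · λ^3e^(−29.7λ) = λ^6e^(−38.7λ), i.e. Gamma(7, 38.7).
Mode = (a−1)/b = 6/38.7 ≈ 0.155.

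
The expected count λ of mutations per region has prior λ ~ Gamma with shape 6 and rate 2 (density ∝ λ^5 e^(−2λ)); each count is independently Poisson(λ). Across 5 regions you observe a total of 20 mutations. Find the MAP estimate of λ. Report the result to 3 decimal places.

Σxᵢ = 20, n = 5.
Posterior ∝ λ^5e^(−2λ) · λ^20e^(−5λ) = λ^25e^(−7λ), i.e. Gamma(shape=26, rate=7).
The mode of a Gamma(a, b) with a ≥ 1 (shape–rate) is (a−1)/b = 25/7 ≈ 3.571.

λ̂_MAP = 3.571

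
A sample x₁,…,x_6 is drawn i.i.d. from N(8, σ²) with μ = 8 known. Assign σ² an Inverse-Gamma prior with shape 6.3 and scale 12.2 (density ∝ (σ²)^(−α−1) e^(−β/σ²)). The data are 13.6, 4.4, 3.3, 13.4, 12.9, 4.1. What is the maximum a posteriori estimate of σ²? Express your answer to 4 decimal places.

Sum of squared deviations about the known mean: SS = (13.6−8)² + (4.4−8)² + (3.3−8)² + (13.4−8)² + (12.9−8)² + (4.1−8)² = 134.79.
The Normal likelihood contributes (σ²)^(−n/2) exp(−SS/(2σ²)), so the posterior is Inverse-Gamma(α + n/2, β + SS/2) = Inverse-Gamma(9.3, 79.595).
The mode of Inverse-Gamma(a, b) is b/(a+1) = 79.595/10.3 ≈ 7.7277.

σ̂²_MAP = 7.7277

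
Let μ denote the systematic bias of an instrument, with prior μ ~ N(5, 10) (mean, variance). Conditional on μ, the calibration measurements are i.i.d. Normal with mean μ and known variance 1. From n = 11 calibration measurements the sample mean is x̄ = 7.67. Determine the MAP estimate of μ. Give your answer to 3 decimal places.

μ̂_MAP = 7.646

n = 11, x̄ = 7.67.
For a Normal prior and Normal likelihood with known variance, the posterior is Normal; its mode equals its mean, the precision-weighted average.
Prior precision 1/σ₀² = 1/10 = 0.1; data precision n/σ² = 11/1 = 11.
μ̂ = (0.1·5 + 11·7.67) / (0.1 + 11) = 84.87/11.1 = 2829/370 ≈ 7.646.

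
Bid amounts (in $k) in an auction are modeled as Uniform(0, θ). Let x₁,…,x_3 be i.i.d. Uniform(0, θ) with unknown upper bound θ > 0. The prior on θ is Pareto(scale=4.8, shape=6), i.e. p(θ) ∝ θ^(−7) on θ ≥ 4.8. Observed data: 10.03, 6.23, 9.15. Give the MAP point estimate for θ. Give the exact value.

The Uniform(0, θ) likelihood is θ^(−n) for θ ≥ max(xᵢ), zero otherwise. Here max(xᵢ) = 10.03.
Posterior ∝ θ^(−7) · θ^(−3) = θ^(−10) on θ ≥ max(4.8, 10.03) = 10.03.
This density is strictly decreasing in θ, so the posterior mode lies at the lower boundary of the support.

θ̂_MAP = 10.03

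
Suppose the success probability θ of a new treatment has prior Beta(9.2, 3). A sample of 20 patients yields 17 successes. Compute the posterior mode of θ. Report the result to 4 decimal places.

θ̂_MAP = 0.8344

Prior: Beta(9.2, 3).
Data: 17 successes in 20 trials. The binomial likelihood contributes θ^17(1−θ)^3, so the posterior is Beta(9.2+17, 3+3) = Beta(26.2, 6).
For Beta(a, b) with a, b > 1 the mode is (a−1)/(a+b−2) = 25.2/30.2 ≈ 0.8344.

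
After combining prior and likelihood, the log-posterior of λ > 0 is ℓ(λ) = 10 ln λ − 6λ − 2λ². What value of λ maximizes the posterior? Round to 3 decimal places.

ℓ'(λ) = 10/λ − 6 − 4λ. Setting this to zero and multiplying by λ: 4λ² + 6λ − 10 = 0.
λ = (−6 + √(6² + 4·4·10)) / (2·4) = (−6 + √196) / 8 = (−6 + 14)/8 = 1.
ℓ''(λ) = −10/λ² − 4 < 0, confirming a maximum.

λ̂_MAP = 1.000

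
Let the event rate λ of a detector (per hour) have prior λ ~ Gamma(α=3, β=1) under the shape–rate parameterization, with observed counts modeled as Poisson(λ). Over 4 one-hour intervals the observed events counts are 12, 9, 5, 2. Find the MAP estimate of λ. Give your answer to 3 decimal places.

Σxᵢ = 12+9+5+2 = 28, with n = 4.
Posterior ∝ λ^2e^(−1λ) · λ^28e^(−4λ) = λ^30e^(−5λ), i.e. Gamma(shape=31, rate=5).
The mode of a Gamma(a, b) with a ≥ 1 (shape–rate) is (a−1)/b = 30/5 ≈ 6.000.

λ̂_MAP = 6.000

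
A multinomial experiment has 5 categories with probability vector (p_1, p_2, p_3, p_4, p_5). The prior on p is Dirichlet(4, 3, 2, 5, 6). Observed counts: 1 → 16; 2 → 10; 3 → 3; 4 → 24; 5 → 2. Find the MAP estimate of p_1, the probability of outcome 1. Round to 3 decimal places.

MAP estimate: 0.271

The posterior is Dirichlet(αᵢ + nᵢ) = Dirichlet(20, 13, 5, 29, 8).
For a Dirichlet(a₁,…,a_K) with all aᵢ > 1, the mode has j-th component (aⱼ − 1)/(Σaᵢ − K).
Here Σaᵢ = 75 and K = 5, so p_1 = (20 − 1)/(75 − 5) = 19/70 ≈ 0.271.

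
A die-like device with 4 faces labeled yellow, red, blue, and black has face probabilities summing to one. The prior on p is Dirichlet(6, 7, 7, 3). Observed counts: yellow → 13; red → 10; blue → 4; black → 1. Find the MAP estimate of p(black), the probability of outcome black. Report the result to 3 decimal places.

The posterior is Dirichlet(αᵢ + nᵢ) = Dirichlet(19, 17, 11, 4).
For a Dirichlet(a₁,…,a_K) with all aᵢ > 1, the mode has j-th component (aⱼ − 1)/(Σaᵢ − K).
Here Σaᵢ = 51 and K = 4, so p(black) = (4 − 1)/(51 − 4) = 3/47 ≈ 0.064.

MAP estimate of p(black) = 0.064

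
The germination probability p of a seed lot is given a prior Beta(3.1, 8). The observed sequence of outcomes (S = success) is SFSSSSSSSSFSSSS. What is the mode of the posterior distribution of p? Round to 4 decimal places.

p̂_MAP = 0.6266

Prior: Beta(3.1, 8).
Data: 13 successes in 15 trials (from the sequence). The binomial likelihood contributes p^13(1−p)^2, so the posterior is Beta(3.1+13, 8+2) = Beta(16.1, 10).
For Beta(a, b) with a, b > 1 the mode is (a−1)/(a+b−2) = 15.1/24.1 ≈ 0.6266.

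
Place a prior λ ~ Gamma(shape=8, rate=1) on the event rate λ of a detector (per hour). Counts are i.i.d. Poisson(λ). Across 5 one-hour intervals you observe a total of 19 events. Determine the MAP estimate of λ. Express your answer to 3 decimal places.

λ̂_MAP = 4.333

Σxᵢ = 19, n = 5.
Posterior ∝ λ^7e^(−1λ) · λ^19e^(−5λ) = λ^26e^(−6λ), i.e. Gamma(shape=27, rate=6).
The mode of a Gamma(a, b) with a ≥ 1 (shape–rate) is (a−1)/b = 26/6 ≈ 4.333.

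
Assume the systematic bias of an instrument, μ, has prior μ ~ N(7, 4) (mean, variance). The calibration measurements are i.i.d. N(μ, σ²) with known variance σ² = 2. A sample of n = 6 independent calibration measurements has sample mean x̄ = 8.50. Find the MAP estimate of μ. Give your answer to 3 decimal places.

n = 6, x̄ = 8.50.
For a Normal prior and Normal likelihood with known variance, the posterior is Normal; its mode equals its mean, the precision-weighted average.
Prior precision 1/σ₀² = 1/4 = 0.25; data precision n/σ² = 6/2 = 3.
μ̂ = (0.25·7 + 3·8.5) / (0.25 + 3) = 27.25/3.25 = 109/13 ≈ 8.385.

μ̂_MAP = 8.385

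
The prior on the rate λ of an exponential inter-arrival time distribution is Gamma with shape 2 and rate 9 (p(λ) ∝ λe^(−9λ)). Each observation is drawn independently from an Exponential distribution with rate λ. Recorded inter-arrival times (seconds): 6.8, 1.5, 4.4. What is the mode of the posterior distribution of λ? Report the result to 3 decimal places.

The Exponential(rate=λ) likelihood is ∝ λ^n e^(−λΣtᵢ). Here n = 3 and Σtᵢ = 6.8 + 1.5 + 4.4 = 12.7.
Posterior ∝ λe^(−9λ) · λ^3e^(−12.7λ) = λ^4e^(−21.7λ), i.e. Gamma(5, 21.7).
Mode = (a−1)/b = 4/21.7 ≈ 0.184.

λ̂_MAP = 0.184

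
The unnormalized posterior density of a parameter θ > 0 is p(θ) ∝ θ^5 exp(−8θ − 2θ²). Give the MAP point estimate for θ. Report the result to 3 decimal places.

θ̂_MAP = 0.500

ℓ'(θ) = 5/θ − 8 − 4θ. Setting this to zero and multiplying by θ: 4θ² + 8θ − 5 = 0.
θ = (−8 + √(8² + 4·4·5)) / (2·4) = (−8 + √144) / 8 = (−8 + 12)/8 = 1/2.
ℓ''(θ) = −5/θ² − 4 < 0, confirming a maximum.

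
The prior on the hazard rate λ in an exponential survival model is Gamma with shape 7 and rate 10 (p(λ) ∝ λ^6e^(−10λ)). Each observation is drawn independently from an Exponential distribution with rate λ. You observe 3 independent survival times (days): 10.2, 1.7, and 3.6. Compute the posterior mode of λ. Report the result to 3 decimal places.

The Exponential(rate=λ) likelihood is ∝ λ^n e^(−λΣtᵢ). Here n = 3 and Σtᵢ = 10.2 + 1.7 + 3.6 = 15.5.
Posterior ∝ λ^6e^(−10λ) · λ^3e^(−15.5λ) = λ^9e^(−25.5λ), i.e. Gamma(10, 25.5).
Mode = (a−1)/b = 9/25.5 ≈ 0.353.

λ̂_MAP = 0.353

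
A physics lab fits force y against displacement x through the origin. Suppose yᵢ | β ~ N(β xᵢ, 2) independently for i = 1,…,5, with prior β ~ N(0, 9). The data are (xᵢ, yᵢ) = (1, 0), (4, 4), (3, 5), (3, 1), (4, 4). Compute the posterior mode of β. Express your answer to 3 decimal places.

β̂_MAP = 0.976

log p(β | y) = −Σ(yᵢ − βxᵢ)²/(2·2) − β²/(2·9) + const.
Setting the derivative to zero: Σxᵢ(yᵢ − βxᵢ)/2 − β/9 = 0, so β = Σxᵢyᵢ / (Σxᵢ² + σ²/τ²).
Σxᵢyᵢ = 1·0 + 4·4 + 3·5 + 3·1 + 4·4 = 50; Σxᵢ² = 51; σ²/τ² = 2/9.
β̂_MAP = 50 / (51 + 2/9) = 50/(461/9) = 450/461 ≈ 0.976.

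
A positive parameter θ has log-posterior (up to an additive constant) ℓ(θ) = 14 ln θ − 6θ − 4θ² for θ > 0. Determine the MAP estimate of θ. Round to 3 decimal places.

ℓ'(θ) = 14/θ − 6 − 8θ. Setting this to zero and multiplying by θ: 8θ² + 6θ − 14 = 0.
θ = (−6 + √(6² + 4·8·14)) / (2·8) = (−6 + √484) / 16 = (−6 + 22)/16 = 1.
ℓ''(θ) = −14/θ² − 8 < 0, confirming a maximum.

θ̂_MAP = 1.000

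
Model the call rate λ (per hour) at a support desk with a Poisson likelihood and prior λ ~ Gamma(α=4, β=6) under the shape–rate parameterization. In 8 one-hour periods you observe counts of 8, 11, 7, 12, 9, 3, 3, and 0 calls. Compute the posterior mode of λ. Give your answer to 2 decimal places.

Σxᵢ = 8+11+7+12+9+3+3+0 = 53, with n = 8.
Posterior ∝ λ^3e^(−6λ) · λ^53e^(−8λ) = λ^56e^(−14λ), i.e. Gamma(shape=57, rate=14).
The mode of a Gamma(a, b) with a ≥ 1 (shape–rate) is (a−1)/b = 56/14 ≈ 4.00.

λ̂_MAP = 4.00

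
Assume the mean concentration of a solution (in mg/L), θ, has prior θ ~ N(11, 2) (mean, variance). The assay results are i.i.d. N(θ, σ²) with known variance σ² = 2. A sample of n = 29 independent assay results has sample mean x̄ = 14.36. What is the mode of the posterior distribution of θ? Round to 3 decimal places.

n = 29, x̄ = 14.36.
For a Normal prior and Normal likelihood with known variance, the posterior is Normal; its mode equals its mean, the precision-weighted average.
Prior precision 1/σ₀² = 1/2 = 0.5; data precision n/σ² = 29/2 = 14.5.
θ̂ = (0.5·11 + 14.5·14.36) / (0.5 + 14.5) = 213.72/15 = 14.248.

θ̂_MAP = 14.248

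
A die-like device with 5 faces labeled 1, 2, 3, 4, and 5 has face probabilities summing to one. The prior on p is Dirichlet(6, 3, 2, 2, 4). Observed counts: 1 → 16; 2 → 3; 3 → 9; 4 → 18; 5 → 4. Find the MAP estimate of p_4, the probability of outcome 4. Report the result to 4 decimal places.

MAP estimate: 0.3065

The posterior is Dirichlet(αᵢ + nᵢ) = Dirichlet(22, 6, 11, 20, 8).
For a Dirichlet(a₁,…,a_K) with all aᵢ > 1, the mode has j-th component (aⱼ − 1)/(Σaᵢ − K).
Here Σaᵢ = 67 and K = 5, so p_4 = (20 − 1)/(67 − 5) = 19/62 ≈ 0.3065.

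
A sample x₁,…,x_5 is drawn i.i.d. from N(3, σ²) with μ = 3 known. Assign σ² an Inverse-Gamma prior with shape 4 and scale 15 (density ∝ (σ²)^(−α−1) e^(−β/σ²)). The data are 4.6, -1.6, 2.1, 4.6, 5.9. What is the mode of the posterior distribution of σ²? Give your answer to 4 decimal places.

Sum of squared deviations about the known mean: SS = (4.6−3)² + (-1.6−3)² + (2.1−3)² + (4.6−3)² + (5.9−3)² = 35.5.
The Normal likelihood contributes (σ²)^(−n/2) exp(−SS/(2σ²)), so the posterior is Inverse-Gamma(α + n/2, β + SS/2) = Inverse-Gamma(6.5, 32.75).
The mode of Inverse-Gamma(a, b) is b/(a+1) = 32.75/7.5 ≈ 4.3667.

σ̂²_MAP = 4.3667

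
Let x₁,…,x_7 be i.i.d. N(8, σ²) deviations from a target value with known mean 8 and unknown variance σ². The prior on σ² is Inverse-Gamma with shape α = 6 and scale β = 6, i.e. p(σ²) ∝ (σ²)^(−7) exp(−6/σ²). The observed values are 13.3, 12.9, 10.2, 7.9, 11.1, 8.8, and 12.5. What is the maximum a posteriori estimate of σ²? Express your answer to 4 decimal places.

Sum of squared deviations about the known mean: SS = (13.3−8)² + (12.9−8)² + (10.2−8)² + (7.9−8)² + (11.1−8)² + (8.8−8)² + (12.5−8)² = 87.45.
The Normal likelihood contributes (σ²)^(−n/2) exp(−SS/(2σ²)), so the posterior is Inverse-Gamma(α + n/2, β + SS/2) = Inverse-Gamma(9.5, 49.725).
The mode of Inverse-Gamma(a, b) is b/(a+1) = 49.725/10.5 ≈ 4.7357.

σ̂²_MAP = 4.7357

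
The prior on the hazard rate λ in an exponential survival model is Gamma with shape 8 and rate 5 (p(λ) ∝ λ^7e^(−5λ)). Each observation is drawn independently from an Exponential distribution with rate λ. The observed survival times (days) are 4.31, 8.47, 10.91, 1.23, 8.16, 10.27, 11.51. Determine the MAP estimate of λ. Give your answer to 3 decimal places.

The Exponential(rate=λ) likelihood is ∝ λ^n e^(−λΣtᵢ). Here n = 7 and Σtᵢ = 4.31 + 8.47 + 10.91 + 1.23 + 8.16 + 10.27 + 11.51 = 54.86.
Posterior ∝ λ^7e^(−5λ) · λ^7e^(−54.86λ) = λ^14e^(−59.86λ), i.e. Gamma(15, 59.86).
Mode = (a−1)/b = 14/59.86 ≈ 0.234.

λ̂_MAP = 0.234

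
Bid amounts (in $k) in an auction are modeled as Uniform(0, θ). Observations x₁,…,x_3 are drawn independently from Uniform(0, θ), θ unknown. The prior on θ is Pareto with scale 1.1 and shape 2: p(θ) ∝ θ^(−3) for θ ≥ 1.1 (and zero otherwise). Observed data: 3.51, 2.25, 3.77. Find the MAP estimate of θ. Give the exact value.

θ̂_MAP = 3.77

The Uniform(0, θ) likelihood is θ^(−n) for θ ≥ max(xᵢ), zero otherwise. Here max(xᵢ) = 3.77.
Posterior ∝ θ^(−3) · θ^(−3) = θ^(−6) on θ ≥ max(1.1, 3.77) = 3.77.
This density is strictly decreasing in θ, so the posterior mode lies at the lower boundary of the support.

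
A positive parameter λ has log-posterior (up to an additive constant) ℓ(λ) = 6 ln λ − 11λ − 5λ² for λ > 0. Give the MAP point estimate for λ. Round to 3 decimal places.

ℓ'(λ) = 6/λ − 11 − 10λ. Setting this to zero and multiplying by λ: 10λ² + 11λ − 6 = 0.
λ = (−11 + √(11² + 4·10·6)) / (2·10) = (−11 + √361) / 20 = (−11 + 19)/20 = 2/5.
ℓ''(λ) = −6/λ² − 10 < 0, confirming a maximum.

λ̂_MAP = 0.400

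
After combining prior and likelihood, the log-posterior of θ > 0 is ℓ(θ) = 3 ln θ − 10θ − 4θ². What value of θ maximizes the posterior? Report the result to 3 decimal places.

θ̂_MAP = 0.250

ℓ'(θ) = 3/θ − 10 − 8θ. Setting this to zero and multiplying by θ: 8θ² + 10θ − 3 = 0.
θ = (−10 + √(10² + 4·8·3)) / (2·8) = (−10 + √196) / 16 = (−10 + 14)/16 = 1/4.
ℓ''(θ) = −3/θ² − 8 < 0, confirming a maximum.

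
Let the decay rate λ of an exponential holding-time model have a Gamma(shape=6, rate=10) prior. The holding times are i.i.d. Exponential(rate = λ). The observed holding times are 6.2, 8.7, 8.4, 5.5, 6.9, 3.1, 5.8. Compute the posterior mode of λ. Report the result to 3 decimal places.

λ̂_MAP = 0.220

The Exponential(rate=λ) likelihood is ∝ λ^n e^(−λΣtᵢ). Here n = 7 and Σtᵢ = 6.2 + 8.7 + 8.4 + 5.5 + 6.9 + 3.1 + 5.8 = 44.6.
Posterior ∝ λ^5e^(−10λ) · λ^7e^(−44.6λ) = λ^12e^(−54.6λ), i.e. Gamma(13, 54.6).
Mode = (a−1)/b = 12/54.6 ≈ 0.220.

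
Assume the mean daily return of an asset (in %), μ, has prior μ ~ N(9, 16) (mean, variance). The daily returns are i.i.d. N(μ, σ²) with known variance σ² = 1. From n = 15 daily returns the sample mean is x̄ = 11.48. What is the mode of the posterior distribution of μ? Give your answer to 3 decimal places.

n = 15, x̄ = 11.48.
For a Normal prior and Normal likelihood with known variance, the posterior is Normal; its mode equals its mean, the precision-weighted average.
Prior precision 1/σ₀² = 1/16 = 0.0625; data precision n/σ² = 15/1 = 15.
μ̂ = (0.0625·9 + 15·11.48) / (0.0625 + 15) = 172.7625/15.0625 = 13821/1205 ≈ 11.470.

μ̂_MAP = 11.470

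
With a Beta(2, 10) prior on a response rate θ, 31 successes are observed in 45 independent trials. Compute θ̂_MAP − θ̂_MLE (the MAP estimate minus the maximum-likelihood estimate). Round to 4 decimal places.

Posterior is Beta(33, 24); MAP = (33−1)/(57−2) = 32/55 ≈ 0.58182.
MLE ignores the prior: θ̂_MLE = k/n = 31/45 ≈ 0.68889.
Difference = 32/55 − 31/45 = -53/495 ≈ -0.1071.

MAP − MLE = -0.1071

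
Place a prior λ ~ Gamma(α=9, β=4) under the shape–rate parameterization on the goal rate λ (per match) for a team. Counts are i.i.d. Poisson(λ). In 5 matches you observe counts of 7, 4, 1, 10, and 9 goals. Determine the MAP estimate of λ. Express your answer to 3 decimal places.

Σxᵢ = 7+4+1+10+9 = 31, with n = 5.
Posterior ∝ λ^8e^(−4λ) · λ^31e^(−5λ) = λ^39e^(−9λ), i.e. Gamma(shape=40, rate=9).
The mode of a Gamma(a, b) with a ≥ 1 (shape–rate) is (a−1)/b = 39/9 ≈ 4.333.

λ̂_MAP = 4.333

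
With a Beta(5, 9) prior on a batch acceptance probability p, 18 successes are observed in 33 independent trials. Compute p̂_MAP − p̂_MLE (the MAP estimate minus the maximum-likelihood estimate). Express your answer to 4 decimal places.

MAP − MLE = -0.0566

Posterior is Beta(23, 24); MAP = (23−1)/(47−2) = 22/45 ≈ 0.48889.
MLE ignores the prior: p̂_MLE = k/n = 18/33 ≈ 0.54545.
Difference = 22/45 − 18/33 = -28/495 ≈ -0.0566.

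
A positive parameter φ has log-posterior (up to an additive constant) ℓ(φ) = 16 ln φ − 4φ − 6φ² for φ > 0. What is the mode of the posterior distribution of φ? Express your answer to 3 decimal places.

φ̂_MAP = 1.000

ℓ'(φ) = 16/φ − 4 − 12φ. Setting this to zero and multiplying by φ: 12φ² + 4φ − 16 = 0.
φ = (−4 + √(4² + 4·12·16)) / (2·12) = (−4 + √784) / 24 = (−4 + 28)/24 = 1.
ℓ''(φ) = −16/φ² − 12 < 0, confirming a maximum.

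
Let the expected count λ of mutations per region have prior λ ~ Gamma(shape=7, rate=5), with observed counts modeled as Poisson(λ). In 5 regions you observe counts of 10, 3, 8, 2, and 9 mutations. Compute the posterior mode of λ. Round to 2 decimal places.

λ̂_MAP = 3.80

Σxᵢ = 10+3+8+2+9 = 32, with n = 5.
Posterior ∝ λ^6e^(−5λ) · λ^32e^(−5λ) = λ^38e^(−10λ), i.e. Gamma(shape=39, rate=10).
The mode of a Gamma(a, b) with a ≥ 1 (shape–rate) is (a−1)/b = 38/10 ≈ 3.80.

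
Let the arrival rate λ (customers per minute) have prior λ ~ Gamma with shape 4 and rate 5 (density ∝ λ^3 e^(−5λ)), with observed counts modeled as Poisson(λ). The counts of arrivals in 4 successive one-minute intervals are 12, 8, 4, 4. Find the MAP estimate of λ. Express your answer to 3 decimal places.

λ̂_MAP = 3.444

Σxᵢ = 12+8+4+4 = 28, with n = 4.
Posterior ∝ λ^3e^(−5λ) · λ^28e^(−4λ) = λ^31e^(−9λ), i.e. Gamma(shape=32, rate=9).
The mode of a Gamma(a, b) with a ≥ 1 (shape–rate) is (a−1)/b = 31/9 ≈ 3.444.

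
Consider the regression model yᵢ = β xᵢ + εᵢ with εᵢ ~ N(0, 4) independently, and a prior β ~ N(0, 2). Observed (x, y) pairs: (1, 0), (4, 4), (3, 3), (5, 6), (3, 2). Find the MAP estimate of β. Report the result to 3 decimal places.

β̂_MAP = 0.984

log p(β | y) = −Σ(yᵢ − βxᵢ)²/(2·4) − β²/(2·2) + const.
Setting the derivative to zero: Σxᵢ(yᵢ − βxᵢ)/4 − β/2 = 0, so β = Σxᵢyᵢ / (Σxᵢ² + σ²/τ²).
Σxᵢyᵢ = 1·0 + 4·4 + 3·3 + 5·6 + 3·2 = 61; Σxᵢ² = 60; σ²/τ² = 2.
β̂_MAP = 61 / (60 + 2) = 61/62 ≈ 0.984.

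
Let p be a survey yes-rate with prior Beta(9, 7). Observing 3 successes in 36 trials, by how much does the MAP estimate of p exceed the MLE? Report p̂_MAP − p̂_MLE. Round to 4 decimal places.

MAP − MLE = 0.1367

Posterior is Beta(12, 40); MAP = (12−1)/(52−2) = 11/50 ≈ 0.22000.
MLE ignores the prior: p̂_MLE = k/n = 3/36 ≈ 0.08333.
Difference = 11/50 − 3/36 = 41/300 ≈ 0.1367.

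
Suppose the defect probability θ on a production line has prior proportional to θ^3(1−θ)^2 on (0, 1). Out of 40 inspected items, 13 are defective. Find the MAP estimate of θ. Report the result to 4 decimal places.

The prior density ∝ θ^3(1−θ)^2 is the kernel of Beta(4, 3).
Data: 13 successes in 40 trials. The binomial likelihood contributes θ^13(1−θ)^27, so the posterior is Beta(4+13, 3+27) = Beta(17, 30).
For Beta(a, b) with a, b > 1 the mode is (a−1)/(a+b−2) = 16/45 ≈ 0.3556.

θ̂_MAP = 0.3556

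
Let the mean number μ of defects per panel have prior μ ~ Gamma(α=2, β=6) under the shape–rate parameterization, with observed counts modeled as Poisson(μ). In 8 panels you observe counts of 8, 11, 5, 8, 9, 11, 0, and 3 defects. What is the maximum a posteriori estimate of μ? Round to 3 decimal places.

Σxᵢ = 8+11+5+8+9+11+0+3 = 55, with n = 8.
Posterior ∝ μe^(−6μ) · μ^55e^(−8μ) = μ^56e^(−14μ), i.e. Gamma(shape=57, rate=14).
The mode of a Gamma(a, b) with a ≥ 1 (shape–rate) is (a−1)/b = 56/14 ≈ 4.000.

μ̂_MAP = 4.000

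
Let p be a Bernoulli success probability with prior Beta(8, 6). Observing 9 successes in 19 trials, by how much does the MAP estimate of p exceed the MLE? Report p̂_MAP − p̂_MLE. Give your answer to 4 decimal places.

MAP − MLE = 0.0424

Posterior is Beta(17, 16); MAP = (17−1)/(33−2) = 16/31 ≈ 0.51613.
MLE ignores the prior: p̂_MLE = k/n = 9/19 ≈ 0.47368.
Difference = 16/31 − 9/19 = 25/589 ≈ 0.0424.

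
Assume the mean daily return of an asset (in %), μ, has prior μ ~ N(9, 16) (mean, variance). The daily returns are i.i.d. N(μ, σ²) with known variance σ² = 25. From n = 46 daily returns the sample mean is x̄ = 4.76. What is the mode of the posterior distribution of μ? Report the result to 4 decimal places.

n = 46, x̄ = 4.76.
For a Normal prior and Normal likelihood with known variance, the posterior is Normal; its mode equals its mean, the precision-weighted average.
Prior precision 1/σ₀² = 1/16 = 0.0625; data precision n/σ² = 46/25 = 1.84.
μ̂ = (0.0625·9 + 1.84·4.76) / (0.0625 + 1.84) = 9.3209/1.9025 = 93209/19025 ≈ 4.8993.

μ̂_MAP = 4.8993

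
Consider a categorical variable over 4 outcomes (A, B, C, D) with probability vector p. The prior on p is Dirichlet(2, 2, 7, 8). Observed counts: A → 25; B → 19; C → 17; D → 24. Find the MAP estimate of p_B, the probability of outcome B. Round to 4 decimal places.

The posterior is Dirichlet(αᵢ + nᵢ) = Dirichlet(27, 21, 24, 32).
For a Dirichlet(a₁,…,a_K) with all aᵢ > 1, the mode has j-th component (aⱼ − 1)/(Σaᵢ − K).
Here Σaᵢ = 104 and K = 4, so p_B = (21 − 1)/(104 − 4) = 20/100 ≈ 0.2000.

MAP estimate of p_B = 0.2000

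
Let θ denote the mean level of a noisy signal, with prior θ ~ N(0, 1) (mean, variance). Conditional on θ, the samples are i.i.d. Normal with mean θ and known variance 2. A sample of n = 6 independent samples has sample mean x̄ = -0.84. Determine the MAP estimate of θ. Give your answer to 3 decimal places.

θ̂_MAP = -0.630

n = 6, x̄ = -0.84.
For a Normal prior and Normal likelihood with known variance, the posterior is Normal; its mode equals its mean, the precision-weighted average.
Prior precision 1/σ₀² = 1/1 = 1; data precision n/σ² = 6/2 = 3.
θ̂ = (1·0 + 3·(-0.84)) / (1 + 3) = (-2.52)/4 = -0.630.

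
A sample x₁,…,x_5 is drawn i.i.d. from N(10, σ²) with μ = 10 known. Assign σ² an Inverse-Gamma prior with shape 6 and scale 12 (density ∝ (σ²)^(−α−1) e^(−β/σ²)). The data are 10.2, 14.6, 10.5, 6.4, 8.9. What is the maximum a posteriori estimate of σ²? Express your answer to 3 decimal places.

σ̂²_MAP = 3.138

Sum of squared deviations about the known mean: SS = (10.2−10)² + (14.6−10)² + (10.5−10)² + (6.4−10)² + (8.9−10)² = 35.62.
The Normal likelihood contributes (σ²)^(−n/2) exp(−SS/(2σ²)), so the posterior is Inverse-Gamma(α + n/2, β + SS/2) = Inverse-Gamma(8.5, 29.81).
The mode of Inverse-Gamma(a, b) is b/(a+1) = 29.81/9.5 ≈ 3.138.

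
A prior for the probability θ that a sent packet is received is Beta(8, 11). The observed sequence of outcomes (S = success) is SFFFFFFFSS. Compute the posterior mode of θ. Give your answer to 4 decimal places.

θ̂_MAP = 0.3704

Prior: Beta(8, 11).
Data: 3 successes in 10 trials (from the sequence). The binomial likelihood contributes θ^3(1−θ)^7, so the posterior is Beta(8+3, 11+7) = Beta(11, 18).
For Beta(a, b) with a, b > 1 the mode is (a−1)/(a+b−2) = 10/27 ≈ 0.3704.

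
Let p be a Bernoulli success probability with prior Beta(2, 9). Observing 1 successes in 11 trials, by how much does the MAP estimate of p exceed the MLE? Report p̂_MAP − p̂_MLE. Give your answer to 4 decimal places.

Posterior is Beta(3, 19); MAP = (3−1)/(22−2) = 2/20 ≈ 0.10000.
MLE ignores the prior: p̂_MLE = k/n = 1/11 ≈ 0.09091.
Difference = 2/20 − 1/11 = 1/110 ≈ 0.0091.

MAP − MLE = 0.0091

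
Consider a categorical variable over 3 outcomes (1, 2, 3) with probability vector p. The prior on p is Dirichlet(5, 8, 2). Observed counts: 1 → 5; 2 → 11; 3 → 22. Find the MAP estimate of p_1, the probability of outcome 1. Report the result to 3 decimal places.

The posterior is Dirichlet(αᵢ + nᵢ) = Dirichlet(10, 19, 24).
For a Dirichlet(a₁,…,a_K) with all aᵢ > 1, the mode has j-th component (aⱼ − 1)/(Σaᵢ − K).
Here Σaᵢ = 53 and K = 3, so p_1 = (10 − 1)/(53 − 3) = 9/50 ≈ 0.180.

MAP estimate: 0.180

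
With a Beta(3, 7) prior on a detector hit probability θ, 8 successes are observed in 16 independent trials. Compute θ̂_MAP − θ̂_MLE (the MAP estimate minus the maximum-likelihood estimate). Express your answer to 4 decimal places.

MAP − MLE = -0.0833

Posterior is Beta(11, 15); MAP = (11−1)/(26−2) = 10/24 ≈ 0.41667.
MLE ignores the prior: θ̂_MLE = k/n = 8/16 ≈ 0.50000.
Difference = 10/24 − 8/16 = -1/12 ≈ -0.0833.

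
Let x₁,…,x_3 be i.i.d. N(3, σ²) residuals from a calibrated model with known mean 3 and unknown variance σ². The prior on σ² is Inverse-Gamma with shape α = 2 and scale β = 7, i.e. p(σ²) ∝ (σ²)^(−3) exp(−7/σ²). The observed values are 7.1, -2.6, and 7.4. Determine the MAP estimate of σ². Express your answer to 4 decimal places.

σ̂²_MAP = 9.0589

Sum of squared deviations about the known mean: SS = (7.1−3)² + (-2.6−3)² + (7.4−3)² = 67.53.
The Normal likelihood contributes (σ²)^(−n/2) exp(−SS/(2σ²)), so the posterior is Inverse-Gamma(α + n/2, β + SS/2) = Inverse-Gamma(3.5, 40.765).
The mode of Inverse-Gamma(a, b) is b/(a+1) = 40.765/4.5 ≈ 9.0589.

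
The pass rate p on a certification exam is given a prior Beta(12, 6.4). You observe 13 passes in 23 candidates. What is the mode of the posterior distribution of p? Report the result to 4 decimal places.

Prior: Beta(12, 6.4).
Data: 13 successes in 23 trials. The binomial likelihood contributes p^13(1−p)^10, so the posterior is Beta(12+13, 6.4+10) = Beta(25, 16.4).
For Beta(a, b) with a, b > 1 the mode is (a−1)/(a+b−2) = 24/39.4 ≈ 0.6091.

p̂_MAP = 0.6091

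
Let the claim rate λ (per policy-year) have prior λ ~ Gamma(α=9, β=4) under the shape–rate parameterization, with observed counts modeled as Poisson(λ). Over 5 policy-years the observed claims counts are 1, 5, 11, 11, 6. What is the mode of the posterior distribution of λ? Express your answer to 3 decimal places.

Σxᵢ = 1+5+11+11+6 = 34, with n = 5.
Posterior ∝ λ^8e^(−4λ) · λ^34e^(−5λ) = λ^42e^(−9λ), i.e. Gamma(shape=43, rate=9).
The mode of a Gamma(a, b) with a ≥ 1 (shape–rate) is (a−1)/b = 42/9 ≈ 4.667.

λ̂_MAP = 4.667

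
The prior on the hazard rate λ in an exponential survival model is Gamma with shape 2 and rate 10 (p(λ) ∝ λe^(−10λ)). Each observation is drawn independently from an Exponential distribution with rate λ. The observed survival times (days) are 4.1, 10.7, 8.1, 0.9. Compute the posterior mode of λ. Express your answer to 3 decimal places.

The Exponential(rate=λ) likelihood is ∝ λ^n e^(−λΣtᵢ). Here n = 4 and Σtᵢ = 4.1 + 10.7 + 8.1 + 0.9 = 23.8.
Posterior ∝ λe^(−10λ) · λ^4e^(−23.8λ) = λ^5e^(−33.8λ), i.e. Gamma(6, 33.8).
Mode = (a−1)/b = 5/33.8 ≈ 0.148.

λ̂_MAP = 0.148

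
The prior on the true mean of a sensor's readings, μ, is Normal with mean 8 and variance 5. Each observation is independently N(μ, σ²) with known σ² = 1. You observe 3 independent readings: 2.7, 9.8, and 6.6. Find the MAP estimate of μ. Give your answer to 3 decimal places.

μ̂_MAP = 6.469

n = 3; x̄ = (2.7 + 9.8 + 6.6)/3 = 19.1/3 = 191/30 ≈ 6.3667.
For a Normal prior and Normal likelihood with known variance, the posterior is Normal; its mode equals its mean, the precision-weighted average.
Prior precision 1/σ₀² = 1/5 = 0.2; data precision n/σ² = 3/1 = 3.
μ̂ = (0.2·8 + 3·(191/30)) / (0.2 + 3) = 20.7/3.2 = 6.46875 ≈ 6.469.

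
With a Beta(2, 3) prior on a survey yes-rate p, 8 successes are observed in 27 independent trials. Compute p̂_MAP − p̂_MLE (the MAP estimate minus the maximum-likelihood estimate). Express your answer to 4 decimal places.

MAP − MLE = 0.0037

Posterior is Beta(10, 22); MAP = (10−1)/(32−2) = 9/30 ≈ 0.30000.
MLE ignores the prior: p̂_MLE = k/n = 8/27 ≈ 0.29630.
Difference = 9/30 − 8/27 = 1/270 ≈ 0.0037.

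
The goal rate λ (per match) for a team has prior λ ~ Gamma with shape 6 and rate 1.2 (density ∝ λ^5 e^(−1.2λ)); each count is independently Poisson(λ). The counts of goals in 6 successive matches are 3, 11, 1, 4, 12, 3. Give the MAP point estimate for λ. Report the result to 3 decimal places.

Σxᵢ = 3+11+1+4+12+3 = 34, with n = 6.
Posterior ∝ λ^5e^(−1.2λ) · λ^34e^(−6λ) = λ^39e^(−7.2λ), i.e. Gamma(shape=40, rate=7.2).
The mode of a Gamma(a, b) with a ≥ 1 (shape–rate) is (a−1)/b = 39/7.2 ≈ 5.417.

λ̂_MAP = 5.417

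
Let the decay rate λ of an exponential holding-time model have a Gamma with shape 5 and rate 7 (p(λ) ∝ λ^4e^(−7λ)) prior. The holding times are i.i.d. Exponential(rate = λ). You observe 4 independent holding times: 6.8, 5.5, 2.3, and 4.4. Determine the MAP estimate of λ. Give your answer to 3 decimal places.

λ̂_MAP = 0.308

The Exponential(rate=λ) likelihood is ∝ λ^n e^(−λΣtᵢ). Here n = 4 and Σtᵢ = 6.8 + 5.5 + 2.3 + 4.4 = 19.
Posterior ∝ λ^4e^(−7λ) · λ^4e^(−19λ) = λ^8e^(−26λ), i.e. Gamma(9, 26).
Mode = (a−1)/b = 8/26 ≈ 0.308.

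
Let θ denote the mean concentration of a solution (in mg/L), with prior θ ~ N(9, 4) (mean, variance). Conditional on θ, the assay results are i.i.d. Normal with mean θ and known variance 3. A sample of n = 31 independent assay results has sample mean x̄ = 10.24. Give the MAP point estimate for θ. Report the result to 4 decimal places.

θ̂_MAP = 10.2107

n = 31, x̄ = 10.24.
For a Normal prior and Normal likelihood with known variance, the posterior is Normal; its mode equals its mean, the precision-weighted average.
Prior precision 1/σ₀² = 1/4 = 0.25; data precision n/σ² = 31/3.
θ̂ = (0.25·9 + (31/3)·10.24) / (0.25 + 31/3) = (32419/300)/(127/12) = 32419/3175 ≈ 10.2107.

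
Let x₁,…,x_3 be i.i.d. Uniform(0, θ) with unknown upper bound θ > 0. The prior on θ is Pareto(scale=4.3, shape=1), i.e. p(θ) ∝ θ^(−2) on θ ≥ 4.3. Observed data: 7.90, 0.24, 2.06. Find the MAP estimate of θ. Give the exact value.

θ̂_MAP = 7.90

The Uniform(0, θ) likelihood is θ^(−n) for θ ≥ max(xᵢ), zero otherwise. Here max(xᵢ) = 7.90.
Posterior ∝ θ^(−2) · θ^(−3) = θ^(−5) on θ ≥ max(4.3, 7.90) = 7.90.
This density is strictly decreasing in θ, so the posterior mode lies at the lower boundary of the support.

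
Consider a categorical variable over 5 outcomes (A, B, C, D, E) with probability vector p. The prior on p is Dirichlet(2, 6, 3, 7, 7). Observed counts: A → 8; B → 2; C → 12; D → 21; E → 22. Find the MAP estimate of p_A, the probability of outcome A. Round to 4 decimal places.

MAP estimate of p_A = 0.1059

The posterior is Dirichlet(αᵢ + nᵢ) = Dirichlet(10, 8, 15, 28, 29).
For a Dirichlet(a₁,…,a_K) with all aᵢ > 1, the mode has j-th component (aⱼ − 1)/(Σaᵢ − K).
Here Σaᵢ = 90 and K = 5, so p_A = (10 − 1)/(90 − 5) = 9/85 ≈ 0.1059.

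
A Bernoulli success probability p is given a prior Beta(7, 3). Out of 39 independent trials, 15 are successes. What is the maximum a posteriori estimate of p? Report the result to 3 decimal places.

Prior: Beta(7, 3).
Data: 15 successes in 39 trials. The binomial likelihood contributes p^15(1−p)^24, so the posterior is Beta(7+15, 3+24) = Beta(22, 27).
For Beta(a, b) with a, b > 1 the mode is (a−1)/(a+b−2) = 21/47 ≈ 0.447.

p̂_MAP = 0.447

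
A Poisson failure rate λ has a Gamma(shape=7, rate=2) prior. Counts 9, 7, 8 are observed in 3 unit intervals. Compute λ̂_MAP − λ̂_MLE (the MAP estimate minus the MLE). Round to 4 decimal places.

Σxᵢ = 24. Posterior is Gamma(31, 5); MAP = (31−1)/5 = 30/5 ≈ 6.00000.
MLE = x̄ = 24/3 ≈ 8.00000.
Difference = 30/5 − 24/3 = -2 ≈ -2.0000.

MAP − MLE = -2.0000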